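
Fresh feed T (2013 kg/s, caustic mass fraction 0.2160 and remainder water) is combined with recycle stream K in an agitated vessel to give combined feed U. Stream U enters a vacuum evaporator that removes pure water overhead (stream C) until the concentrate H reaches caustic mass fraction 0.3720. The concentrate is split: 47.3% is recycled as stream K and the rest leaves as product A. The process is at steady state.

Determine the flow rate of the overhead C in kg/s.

844.2 kg/s

Overall caustic balance (none leaves overhead): caustic in fresh feed = caustic in product, i.e. 2013×0.216 = (1−0.473)·H·0.372.
H = 434.81/(0.372×0.527) = 2217.9 kg/s.
Recycle K = 0.473×2217.9 = 1049.1 kg/s.
Combined feed U = 2013 + 1049.1 = 3062.1 kg/s.
Overhead C = U − H = 3062.1 − 2217.9 = 844.16 kg/s.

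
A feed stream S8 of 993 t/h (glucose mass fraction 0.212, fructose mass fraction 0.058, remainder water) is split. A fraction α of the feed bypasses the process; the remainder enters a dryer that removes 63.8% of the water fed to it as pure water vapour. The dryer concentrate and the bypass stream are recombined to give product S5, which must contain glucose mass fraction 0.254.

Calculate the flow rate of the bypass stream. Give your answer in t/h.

All 993×0.212 = 210.52 t/h of glucose reaches S5, so S5 = 210.52/0.254 = 828.8 t/h and vapour = 164.2 t/h.
The evaporator receives (1−α)·993 of feed at 0.730 water and removes 0.638 of that water:
0.638×0.730×(1−α)×993 = 164.2
(1−α) = 164.2/462.48 = 0.3550;  α = 0.6450.
Bypass flow = 0.6450×993 = 640.45 t/h.

640.4 t/h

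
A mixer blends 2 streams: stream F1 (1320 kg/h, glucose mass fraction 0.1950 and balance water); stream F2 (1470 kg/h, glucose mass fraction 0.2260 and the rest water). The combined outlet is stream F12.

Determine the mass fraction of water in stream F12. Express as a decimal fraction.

Total flow out = 1320 + 1470 = 2790 kg/h.
water in = 1320×0.805 + 1470×0.774 = 2200.4 kg/h.
water mass fraction in F12 = 2200.4/2790 = 0.7887.

0.7887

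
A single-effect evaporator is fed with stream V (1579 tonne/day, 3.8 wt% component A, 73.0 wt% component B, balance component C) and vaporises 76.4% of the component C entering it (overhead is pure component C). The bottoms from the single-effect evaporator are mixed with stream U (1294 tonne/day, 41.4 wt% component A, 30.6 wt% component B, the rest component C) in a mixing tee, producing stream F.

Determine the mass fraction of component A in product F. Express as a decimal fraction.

0.230

Vapour removed = 0.764×0.232×1579 = 279.87 tonne/day; concentrate = 1299.1 tonne/day.
component A reaching the mixer = 60.002 (from concentrate) + 1294×0.414 = 595.72 tonne/day.
Product flow = 1299.1 + 1294 = 2593.1 tonne/day; component A fraction = 0.230.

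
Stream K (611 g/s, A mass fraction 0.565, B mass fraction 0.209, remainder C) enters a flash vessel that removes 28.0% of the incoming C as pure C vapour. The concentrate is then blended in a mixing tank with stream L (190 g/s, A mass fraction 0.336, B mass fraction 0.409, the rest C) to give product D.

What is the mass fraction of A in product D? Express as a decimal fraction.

Vapour removed = 0.280×0.226×611 = 38.664 g/s; concentrate = 572.34 g/s.
A reaching the mixer = 345.21 (from concentrate) + 190×0.336 = 409.05 g/s.
Product flow = 572.34 + 190 = 762.34 g/s; A fraction = 0.537.

0.537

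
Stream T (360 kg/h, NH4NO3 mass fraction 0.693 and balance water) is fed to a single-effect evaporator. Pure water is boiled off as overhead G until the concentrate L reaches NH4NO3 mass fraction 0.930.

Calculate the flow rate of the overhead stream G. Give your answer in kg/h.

91.74 kg/h

NH4NO3 is conserved: 360×0.693 = 249.48 kg/h all reports to the concentrate.
Concentrate = 249.48/(target fraction) = 268.26 kg/h.
Overhead = 360 − 268.26 = 91.742 kg/h.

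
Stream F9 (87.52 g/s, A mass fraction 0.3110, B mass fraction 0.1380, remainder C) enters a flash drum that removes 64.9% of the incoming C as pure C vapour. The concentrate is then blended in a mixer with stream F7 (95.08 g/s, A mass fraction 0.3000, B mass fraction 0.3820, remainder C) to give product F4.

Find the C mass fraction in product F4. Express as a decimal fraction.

0.3117

Vapour removed = 0.649×0.551×87.52 = 31.297 g/s; concentrate = 56.223 g/s.
C reaching the mixer = 16.926 (from concentrate) + 95.08×0.318 = 47.162 g/s.
Product flow = 56.223 + 95.08 = 151.3 g/s; C fraction = 0.3117.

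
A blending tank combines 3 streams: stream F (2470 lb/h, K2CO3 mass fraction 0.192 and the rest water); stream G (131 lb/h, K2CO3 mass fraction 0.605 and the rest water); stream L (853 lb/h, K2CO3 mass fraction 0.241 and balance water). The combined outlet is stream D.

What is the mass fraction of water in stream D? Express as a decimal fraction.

Total flow out = 2470 + 131 + 853 = 3454 lb/h.
water in = 2470×0.808 + 131×0.395 + 853×0.759 = 2694.9 lb/h.
water mass fraction in D = 2694.9/3454 = 0.780.

0.780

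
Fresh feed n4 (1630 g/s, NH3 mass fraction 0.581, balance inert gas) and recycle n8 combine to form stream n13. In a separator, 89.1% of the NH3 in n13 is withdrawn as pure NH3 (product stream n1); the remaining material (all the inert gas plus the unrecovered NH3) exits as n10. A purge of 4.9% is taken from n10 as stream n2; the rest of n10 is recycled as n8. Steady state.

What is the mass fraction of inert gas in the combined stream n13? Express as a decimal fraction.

inert gas enters only via n4 and leaves only via the purge: 1630×0.419 = 0.049×(inert gas in n10), and the separator passes all inert gas, so inert gas in n13 = inert gas in n10 = 13938 g/s.
NH3 in n13: m_A = 1630×0.581 + (1−0.049)·(1−0.891)·m_A, so m_A = 947.03/0.8963 = 1056.6 g/s.
n13 = 1056.6 + 13938 = 14995 g/s.
inert gas fraction in n13 = 13938/14995 = 0.930.

0.930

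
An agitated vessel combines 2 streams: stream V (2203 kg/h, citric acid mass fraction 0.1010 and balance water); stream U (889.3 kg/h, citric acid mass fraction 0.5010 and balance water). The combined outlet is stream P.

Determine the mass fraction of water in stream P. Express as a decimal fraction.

Total flow out = 2203 + 889.3 = 3092.3 kg/h.
water in = 2203×0.899 + 889.3×0.499 = 2424.3 kg/h.
water mass fraction in P = 2424.3/3092.3 = 0.7840.

0.7840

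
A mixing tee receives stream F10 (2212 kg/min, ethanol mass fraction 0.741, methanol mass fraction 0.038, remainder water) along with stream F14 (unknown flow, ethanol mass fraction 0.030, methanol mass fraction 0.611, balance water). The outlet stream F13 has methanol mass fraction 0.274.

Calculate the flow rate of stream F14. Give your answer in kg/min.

Let F14 be the unknown flow. Total out = 2212 + F14.
methanol balance: 84.056 + 0.611·F14 = 0.274·(2212 + F14)
(0.611 − 0.274)·F14 = 0.274×2212 − 84.056 = 522.03
F14 = 522.03 / 0.337 = 1549.1 kg/min

1549 kg/min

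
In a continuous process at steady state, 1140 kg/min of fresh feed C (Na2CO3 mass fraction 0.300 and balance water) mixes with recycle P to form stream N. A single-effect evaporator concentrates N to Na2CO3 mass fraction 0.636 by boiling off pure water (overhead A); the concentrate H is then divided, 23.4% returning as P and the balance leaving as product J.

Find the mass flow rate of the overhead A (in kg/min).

602.3 kg/min

Overall Na2CO3 balance (none leaves overhead): Na2CO3 in fresh feed = Na2CO3 in product, i.e. 1140×0.300 = (1−0.234)·H·0.636.
H = 342/(0.636×0.766) = 702.01 kg/min.
Recycle P = 0.234×702.01 = 164.27 kg/min.
Combined feed N = 1140 + 164.27 = 1304.3 kg/min.
Overhead A = N − H = 1304.3 − 702.01 = 602.26 kg/min.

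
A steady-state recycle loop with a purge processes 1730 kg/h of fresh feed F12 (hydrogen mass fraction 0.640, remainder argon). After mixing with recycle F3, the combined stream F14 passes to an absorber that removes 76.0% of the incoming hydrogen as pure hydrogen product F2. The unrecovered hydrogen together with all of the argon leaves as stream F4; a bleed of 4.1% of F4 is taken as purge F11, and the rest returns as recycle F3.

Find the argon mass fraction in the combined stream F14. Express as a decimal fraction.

0.914

argon enters only via F12 and leaves only via the purge: 1730×0.360 = 0.041×(argon in F4), and the absorber passes all argon, so argon in F14 = argon in F4 = 15190 kg/h.
hydrogen in F14: m_A = 1730×0.640 + (1−0.041)·(1−0.760)·m_A, so m_A = 1107.2/0.7698 = 1438.2 kg/h.
F14 = 1438.2 + 15190 = 16628 kg/h.
argon fraction in F14 = 15190/16628 = 0.914.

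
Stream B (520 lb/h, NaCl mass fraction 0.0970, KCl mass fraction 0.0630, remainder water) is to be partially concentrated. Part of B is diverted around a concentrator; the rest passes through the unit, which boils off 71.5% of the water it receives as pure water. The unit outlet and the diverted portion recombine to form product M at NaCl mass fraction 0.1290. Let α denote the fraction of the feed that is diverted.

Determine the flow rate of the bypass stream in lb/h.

305.2 lb/h

All 520×0.097 = 50.44 lb/h of NaCl reaches M, so M = 50.44/0.129 = 391.01 lb/h and vapour = 128.99 lb/h.
The evaporator receives (1−α)·520 of feed at 0.840 water and removes 0.715 of that water:
0.715×0.840×(1−α)×520 = 128.99
(1−α) = 128.99/312.31 = 0.4130;  α = 0.5870.
Bypass flow = 0.5870×520 = 305.23 lb/h.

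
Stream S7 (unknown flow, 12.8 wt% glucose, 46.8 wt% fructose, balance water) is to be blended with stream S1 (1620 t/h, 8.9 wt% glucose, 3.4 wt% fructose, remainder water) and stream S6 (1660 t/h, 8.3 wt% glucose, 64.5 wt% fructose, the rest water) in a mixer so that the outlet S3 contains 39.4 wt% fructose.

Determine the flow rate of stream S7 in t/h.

2251 t/h

Let S7 be the unknown flow. Total out = 3280 + S7.
fructose balance: 1125.8 + 0.468·S7 = 0.394·(3280 + S7)
(0.468 − 0.394)·S7 = 0.394×3280 − 1125.8 = 166.54
S7 = 166.54 / 0.074 = 2250.5 t/h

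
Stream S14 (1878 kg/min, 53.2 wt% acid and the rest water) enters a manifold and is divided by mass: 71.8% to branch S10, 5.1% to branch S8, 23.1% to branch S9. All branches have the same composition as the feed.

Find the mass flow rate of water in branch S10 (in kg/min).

Branch S10 total = 0.718×1878 = 1348.4 kg/min.
water in S10 = 0.468×1348.4 = 631.05 kg/min.

631.1 kg/min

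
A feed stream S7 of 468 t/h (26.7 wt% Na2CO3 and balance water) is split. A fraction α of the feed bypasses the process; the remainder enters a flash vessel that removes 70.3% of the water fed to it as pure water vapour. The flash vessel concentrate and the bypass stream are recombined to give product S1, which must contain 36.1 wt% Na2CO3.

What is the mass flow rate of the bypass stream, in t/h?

All 468×0.267 = 124.96 t/h of Na2CO3 reaches S1, so S1 = 124.96/0.361 = 346.14 t/h and vapour = 121.86 t/h.
The evaporator receives (1−α)·468 of feed at 0.733 water and removes 0.703 of that water:
0.703×0.733×(1−α)×468 = 121.86
(1−α) = 121.86/241.16 = 0.5053;  α = 0.4947.
Bypass flow = 0.4947×468 = 231.51 t/h.

231.5 t/h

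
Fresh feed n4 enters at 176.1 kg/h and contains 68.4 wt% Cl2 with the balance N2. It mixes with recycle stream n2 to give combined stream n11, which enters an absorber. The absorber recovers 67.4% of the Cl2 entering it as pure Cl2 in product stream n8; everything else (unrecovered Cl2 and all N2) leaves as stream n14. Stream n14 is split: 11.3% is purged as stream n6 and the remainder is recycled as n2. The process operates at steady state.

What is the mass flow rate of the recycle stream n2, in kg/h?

485.8 kg/h

N2 enters only via n4 and leaves only via the purge: 176.1×0.316 = 0.113×(N2 in n14), and the absorber passes all N2, so N2 in n11 = N2 in n14 = 492.46 kg/h.
Cl2 in n11: m_A = 176.1×0.684 + (1−0.113)·(1−0.674)·m_A, so m_A = 120.45/0.7108 = 169.45 kg/h.
n14 = (1−0.674)×169.45 + 492.46 = 547.7 kg/h.
Recycle n2 = (1−0.113)×547.7 = 485.81 kg/h.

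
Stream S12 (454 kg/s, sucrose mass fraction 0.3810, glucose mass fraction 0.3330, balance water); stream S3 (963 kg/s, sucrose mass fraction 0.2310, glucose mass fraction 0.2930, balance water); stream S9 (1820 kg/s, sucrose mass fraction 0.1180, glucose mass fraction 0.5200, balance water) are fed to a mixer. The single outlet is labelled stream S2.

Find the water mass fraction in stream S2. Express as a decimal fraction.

Total flow out = 454 + 963 + 1820 = 3237 kg/s.
water in = 454×0.286 + 963×0.476 + 1820×0.362 = 1247.1 kg/s.
water mass fraction in S2 = 1247.1/3237 = 0.3853.

0.3853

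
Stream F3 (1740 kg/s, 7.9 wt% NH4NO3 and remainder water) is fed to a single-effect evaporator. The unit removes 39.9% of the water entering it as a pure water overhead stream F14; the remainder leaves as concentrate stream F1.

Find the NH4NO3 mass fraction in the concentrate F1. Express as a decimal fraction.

0.125

NH4NO3 is not removed: 1740×0.079 = 137.46 kg/s of NH4NO3 enters F1.
water entering = 1740×0.921 = 1602.5 kg/s; overhead removed = 0.399×1602.5 = 639.41 kg/s.
Concentrate = 1740 − 639.41 = 1100.6 kg/s.
Mass fraction = 137.46/1100.6 = 0.125.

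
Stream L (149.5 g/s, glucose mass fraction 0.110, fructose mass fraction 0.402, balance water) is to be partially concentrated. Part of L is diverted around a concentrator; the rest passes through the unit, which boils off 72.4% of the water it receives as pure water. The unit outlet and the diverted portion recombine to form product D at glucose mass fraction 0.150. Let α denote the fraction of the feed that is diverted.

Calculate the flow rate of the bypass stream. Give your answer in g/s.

36.66 g/s

All 149.5×0.110 = 16.445 g/s of glucose reaches D, so D = 16.445/0.150 = 109.63 g/s and vapour = 39.867 g/s.
The evaporator receives (1−α)·149.5 of feed at 0.488 water and removes 0.724 of that water:
0.724×0.488×(1−α)×149.5 = 39.867
(1−α) = 39.867/52.82 = 0.7548;  α = 0.2452.
Bypass flow = 0.2452×149.5 = 36.663 g/s.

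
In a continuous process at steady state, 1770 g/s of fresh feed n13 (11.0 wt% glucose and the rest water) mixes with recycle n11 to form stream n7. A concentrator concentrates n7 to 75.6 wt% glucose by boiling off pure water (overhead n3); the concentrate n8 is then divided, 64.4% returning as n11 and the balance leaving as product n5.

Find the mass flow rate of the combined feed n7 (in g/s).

Overall glucose balance (none leaves overhead): glucose in fresh feed = glucose in product, i.e. 1770×0.110 = (1−0.644)·n8·0.756.
n8 = 194.7/(0.756×0.356) = 723.43 g/s.
Recycle n11 = 0.644×723.43 = 465.89 g/s.
Combined feed n7 = 1770 + 465.89 = 2235.9 g/s.

2236 g/s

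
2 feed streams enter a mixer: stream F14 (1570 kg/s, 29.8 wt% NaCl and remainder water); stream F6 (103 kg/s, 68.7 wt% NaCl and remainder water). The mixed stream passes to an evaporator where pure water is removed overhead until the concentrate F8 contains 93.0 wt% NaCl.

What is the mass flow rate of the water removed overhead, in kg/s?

1094 kg/s

NaCl entering = 1570×0.298 + 103×0.687 = 538.62 kg/s.
All NaCl reports to F8, so F8 = 538.62/0.930 = 579.16 kg/s.
Total feed = 1673 kg/s; overhead = 1673 − 579.16 = 1093.8 kg/s.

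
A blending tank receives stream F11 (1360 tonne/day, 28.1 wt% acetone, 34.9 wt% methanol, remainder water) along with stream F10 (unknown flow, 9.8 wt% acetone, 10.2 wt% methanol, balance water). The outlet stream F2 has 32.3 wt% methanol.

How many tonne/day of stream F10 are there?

160 tonne/day

Let F10 be the unknown flow. Total out = 1360 + F10.
methanol balance: 474.64 + 0.102·F10 = 0.323·(1360 + F10)
(0.102 − 0.323)·F10 = 0.323×1360 − 474.64 = -35.36
F10 = -35.36 / -0.221 = 160 tonne/day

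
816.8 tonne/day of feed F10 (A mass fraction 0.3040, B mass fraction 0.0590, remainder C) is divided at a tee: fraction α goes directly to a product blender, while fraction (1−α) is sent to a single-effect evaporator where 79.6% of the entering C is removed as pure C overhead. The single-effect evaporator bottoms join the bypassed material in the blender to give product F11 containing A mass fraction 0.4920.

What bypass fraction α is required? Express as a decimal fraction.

0.246

All 816.8×0.304 = 248.31 tonne/day of A reaches F11, so F11 = 248.31/0.492 = 504.69 tonne/day and vapour = 312.11 tonne/day.
The evaporator receives (1−α)·816.8 of feed at 0.637 C and removes 0.796 of that C:
0.796×0.637×(1−α)×816.8 = 312.11
(1−α) = 312.11/414.16 = 0.7536;  α = 0.2464.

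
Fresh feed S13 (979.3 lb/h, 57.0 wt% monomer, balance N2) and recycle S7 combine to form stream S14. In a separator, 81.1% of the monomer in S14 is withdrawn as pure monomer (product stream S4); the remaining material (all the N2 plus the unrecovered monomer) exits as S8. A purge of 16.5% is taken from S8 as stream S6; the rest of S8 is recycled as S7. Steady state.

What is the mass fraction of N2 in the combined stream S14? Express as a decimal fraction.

N2 enters only via S13 and leaves only via the purge: 979.3×0.430 = 0.165×(N2 in S8), and the separator passes all N2, so N2 in S14 = N2 in S8 = 2552.1 lb/h.
monomer in S14: m_A = 979.3×0.570 + (1−0.165)·(1−0.811)·m_A, so m_A = 558.2/0.8422 = 662.8 lb/h.
S14 = 662.8 + 2552.1 = 3214.9 lb/h.
N2 fraction in S14 = 2552.1/3214.9 = 0.794.

0.794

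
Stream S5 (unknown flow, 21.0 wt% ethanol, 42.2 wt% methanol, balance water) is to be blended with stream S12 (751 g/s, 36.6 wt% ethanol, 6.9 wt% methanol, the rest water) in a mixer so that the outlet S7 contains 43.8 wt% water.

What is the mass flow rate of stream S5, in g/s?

Let S5 be the unknown flow. Total out = 751 + S5.
water balance: 424.31 + 0.368·S5 = 0.438·(751 + S5)
(0.368 − 0.438)·S5 = 0.438×751 − 424.31 = -95.377
S5 = -95.377 / -0.070 = 1362.5 g/s

1363 g/s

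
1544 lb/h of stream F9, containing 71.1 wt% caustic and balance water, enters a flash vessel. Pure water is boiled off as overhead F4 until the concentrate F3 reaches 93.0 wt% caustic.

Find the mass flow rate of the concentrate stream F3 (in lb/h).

1180 lb/h

caustic is conserved: 1544×0.711 = 1097.8 lb/h all reports to the concentrate.
Concentrate = 1097.8/(target fraction) = 1180.4 lb/h.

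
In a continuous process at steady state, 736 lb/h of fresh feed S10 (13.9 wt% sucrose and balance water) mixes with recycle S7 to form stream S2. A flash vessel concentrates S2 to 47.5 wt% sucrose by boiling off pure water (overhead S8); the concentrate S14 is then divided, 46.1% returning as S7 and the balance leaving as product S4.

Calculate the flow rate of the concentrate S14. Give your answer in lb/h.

399.6 lb/h

Overall sucrose balance (none leaves overhead): sucrose in fresh feed = sucrose in product, i.e. 736×0.139 = (1−0.461)·S14·0.475.
S14 = 102.3/(0.475×0.539) = 399.59 lb/h.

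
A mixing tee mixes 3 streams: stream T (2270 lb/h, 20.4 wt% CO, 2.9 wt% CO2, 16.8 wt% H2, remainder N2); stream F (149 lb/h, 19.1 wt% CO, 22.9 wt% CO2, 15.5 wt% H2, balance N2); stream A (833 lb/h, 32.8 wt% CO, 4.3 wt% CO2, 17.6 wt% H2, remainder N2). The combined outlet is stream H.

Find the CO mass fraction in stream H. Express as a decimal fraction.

0.2352

Total flow out = 2270 + 149 + 833 = 3252 lb/h.
CO in = 2270×0.204 + 149×0.191 + 833×0.328 = 764.76 lb/h.
CO mass fraction in H = 764.76/3252 = 0.2352.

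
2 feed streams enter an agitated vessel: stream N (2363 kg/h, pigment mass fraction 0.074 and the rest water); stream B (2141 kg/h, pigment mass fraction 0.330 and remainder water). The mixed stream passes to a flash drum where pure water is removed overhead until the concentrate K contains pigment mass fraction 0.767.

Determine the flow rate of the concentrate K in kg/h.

1149 kg/h

pigment entering = 2363×0.074 + 2141×0.330 = 881.39 kg/h.
All pigment reports to K, so K = 881.39/0.767 = 1149.1 kg/h.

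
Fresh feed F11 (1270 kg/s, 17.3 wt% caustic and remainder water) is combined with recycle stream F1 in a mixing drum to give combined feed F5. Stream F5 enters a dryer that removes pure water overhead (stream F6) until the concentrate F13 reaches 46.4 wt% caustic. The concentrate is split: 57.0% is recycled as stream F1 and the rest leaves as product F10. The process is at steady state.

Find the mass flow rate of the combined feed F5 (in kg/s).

1898 kg/s

Overall caustic balance (none leaves overhead): caustic in fresh feed = caustic in product, i.e. 1270×0.173 = (1−0.570)·F13·0.464.
F13 = 219.71/(0.464×0.430) = 1101.2 kg/s.
Recycle F1 = 0.570×1101.2 = 627.68 kg/s.
Combined feed F5 = 1270 + 627.68 = 1897.7 kg/s.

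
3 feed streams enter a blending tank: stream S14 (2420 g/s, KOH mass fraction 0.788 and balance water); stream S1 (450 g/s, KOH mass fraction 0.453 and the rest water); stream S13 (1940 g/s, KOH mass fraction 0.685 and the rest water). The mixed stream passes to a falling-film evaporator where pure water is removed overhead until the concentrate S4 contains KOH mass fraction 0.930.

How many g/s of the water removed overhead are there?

1111 g/s

KOH entering = 2420×0.788 + 450×0.453 + 1940×0.685 = 3439.7 g/s.
All KOH reports to S4, so S4 = 3439.7/0.930 = 3698.6 g/s.
Total feed = 4810 g/s; overhead = 4810 − 3698.6 = 1111.4 g/s.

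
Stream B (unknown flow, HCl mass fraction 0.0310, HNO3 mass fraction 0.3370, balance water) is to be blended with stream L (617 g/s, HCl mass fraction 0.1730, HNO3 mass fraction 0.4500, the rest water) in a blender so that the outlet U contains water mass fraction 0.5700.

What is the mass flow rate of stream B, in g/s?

Let B be the unknown flow. Total out = 617 + B.
water balance: 232.61 + 0.632·B = 0.570·(617 + B)
(0.632 − 0.570)·B = 0.570×617 − 232.61 = 119.08
B = 119.08 / 0.062 = 1920.7 g/s

1921 g/s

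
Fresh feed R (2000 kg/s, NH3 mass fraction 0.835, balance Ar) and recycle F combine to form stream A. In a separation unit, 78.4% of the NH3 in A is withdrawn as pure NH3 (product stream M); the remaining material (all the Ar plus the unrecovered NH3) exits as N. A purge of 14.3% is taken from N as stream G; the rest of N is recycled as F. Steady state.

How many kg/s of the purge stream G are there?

Ar enters only via R and leaves only via the purge: 2000×0.165 = 0.143×(Ar in N), and the separation unit passes all Ar, so Ar in A = Ar in N = 2307.7 kg/s.
NH3 in A: m_A = 2000×0.835 + (1−0.143)·(1−0.784)·m_A, so m_A = 1670/0.8149 = 2049.4 kg/s.
N = (1−0.784)×2049.4 + 2307.7 = 2750.4 kg/s.
Purge G = 0.143×2750.4 = 393.3 kg/s.

393.3 kg/s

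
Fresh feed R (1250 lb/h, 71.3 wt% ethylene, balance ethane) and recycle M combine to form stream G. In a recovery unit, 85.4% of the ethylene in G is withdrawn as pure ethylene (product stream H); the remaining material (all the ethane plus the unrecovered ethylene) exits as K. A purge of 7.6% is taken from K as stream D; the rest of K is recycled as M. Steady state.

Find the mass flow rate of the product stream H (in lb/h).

879.8 lb/h

ethylene in G: m_A = 1250×0.713 + (1−0.076)·(1−0.854)·m_A, so m_A = 891.25/0.8651 = 1030.2 lb/h.
Product H = 0.854×1030.2 = 879.82 lb/h.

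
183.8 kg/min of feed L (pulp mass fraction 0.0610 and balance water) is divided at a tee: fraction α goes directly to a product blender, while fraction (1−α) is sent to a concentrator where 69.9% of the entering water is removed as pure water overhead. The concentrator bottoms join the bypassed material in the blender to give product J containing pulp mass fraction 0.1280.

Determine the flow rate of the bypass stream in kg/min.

All 183.8×0.061 = 11.212 kg/min of pulp reaches J, so J = 11.212/0.128 = 87.592 kg/min and vapour = 96.208 kg/min.
The evaporator receives (1−α)·183.8 of feed at 0.939 water and removes 0.699 of that water:
0.699×0.939×(1−α)×183.8 = 96.208
(1−α) = 96.208/120.64 = 0.7975;  α = 0.2025.
Bypass flow = 0.2025×183.8 = 37.222 kg/min.

37.22 kg/min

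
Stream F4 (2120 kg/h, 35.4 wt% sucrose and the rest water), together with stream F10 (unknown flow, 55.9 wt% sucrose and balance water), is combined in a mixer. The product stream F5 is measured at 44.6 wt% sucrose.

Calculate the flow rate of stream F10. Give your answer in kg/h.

1726 kg/h

Let F10 be the unknown flow. Total out = 2120 + F10.
sucrose balance: 750.48 + 0.559·F10 = 0.446·(2120 + F10)
(0.559 − 0.446)·F10 = 0.446×2120 − 750.48 = 195.04
F10 = 195.04 / 0.113 = 1726 kg/h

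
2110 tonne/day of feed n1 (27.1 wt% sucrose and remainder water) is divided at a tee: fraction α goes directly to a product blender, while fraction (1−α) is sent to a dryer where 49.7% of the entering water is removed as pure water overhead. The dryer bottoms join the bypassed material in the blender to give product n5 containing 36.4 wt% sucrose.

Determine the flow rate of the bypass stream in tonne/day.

All 2110×0.271 = 571.81 tonne/day of sucrose reaches n5, so n5 = 571.81/0.364 = 1570.9 tonne/day and vapour = 539.09 tonne/day.
The evaporator receives (1−α)·2110 of feed at 0.729 water and removes 0.497 of that water:
0.497×0.729×(1−α)×2110 = 539.09
(1−α) = 539.09/764.48 = 0.7052;  α = 0.2948.
Bypass flow = 0.2948×2110 = 622.08 tonne/day.

622.1 tonne/day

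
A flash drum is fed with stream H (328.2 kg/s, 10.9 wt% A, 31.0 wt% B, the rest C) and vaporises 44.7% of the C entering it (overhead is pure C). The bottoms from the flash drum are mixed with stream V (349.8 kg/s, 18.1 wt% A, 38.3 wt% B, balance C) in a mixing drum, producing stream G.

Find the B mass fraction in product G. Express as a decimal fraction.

0.398

Vapour removed = 0.447×0.581×328.2 = 85.236 kg/s; concentrate = 242.96 kg/s.
B reaching the mixer = 101.74 (from concentrate) + 349.8×0.383 = 235.72 kg/s.
Product flow = 242.96 + 349.8 = 592.76 kg/s; B fraction = 0.398.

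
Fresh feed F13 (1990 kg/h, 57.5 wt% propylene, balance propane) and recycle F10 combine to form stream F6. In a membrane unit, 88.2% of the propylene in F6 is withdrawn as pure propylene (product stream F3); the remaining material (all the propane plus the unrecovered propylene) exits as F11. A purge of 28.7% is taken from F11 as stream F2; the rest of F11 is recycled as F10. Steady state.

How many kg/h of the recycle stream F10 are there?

propane enters only via F13 and leaves only via the purge: 1990×0.425 = 0.287×(propane in F11), and the membrane unit passes all propane, so propane in F6 = propane in F11 = 2946.9 kg/h.
propylene in F6: m_A = 1990×0.575 + (1−0.287)·(1−0.882)·m_A, so m_A = 1144.2/0.9159 = 1249.4 kg/h.
F11 = (1−0.882)×1249.4 + 2946.9 = 3094.3 kg/h.
Recycle F10 = (1−0.287)×3094.3 = 2206.2 kg/h.

2206 kg/h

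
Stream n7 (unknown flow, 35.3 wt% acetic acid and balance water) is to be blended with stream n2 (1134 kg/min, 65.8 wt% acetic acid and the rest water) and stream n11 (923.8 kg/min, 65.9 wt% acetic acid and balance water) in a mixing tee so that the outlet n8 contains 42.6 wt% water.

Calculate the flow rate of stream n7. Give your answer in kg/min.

Let n7 be the unknown flow. Total out = 2057.8 + n7.
water balance: 702.84 + 0.647·n7 = 0.426·(2057.8 + n7)
(0.647 − 0.426)·n7 = 0.426×2057.8 − 702.84 = 173.78
n7 = 173.78 / 0.221 = 786.33 kg/min

786.3 kg/min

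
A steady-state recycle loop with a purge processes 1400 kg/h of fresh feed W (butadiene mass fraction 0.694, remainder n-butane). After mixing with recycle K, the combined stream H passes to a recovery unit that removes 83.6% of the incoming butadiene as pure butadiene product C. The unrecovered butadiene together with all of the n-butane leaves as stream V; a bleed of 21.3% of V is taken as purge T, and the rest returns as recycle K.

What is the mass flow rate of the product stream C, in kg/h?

butadiene in H: m_A = 1400×0.694 + (1−0.213)·(1−0.836)·m_A, so m_A = 971.6/0.8709 = 1115.6 kg/h.
Product C = 0.836×1115.6 = 932.63 kg/h.

932.6 kg/h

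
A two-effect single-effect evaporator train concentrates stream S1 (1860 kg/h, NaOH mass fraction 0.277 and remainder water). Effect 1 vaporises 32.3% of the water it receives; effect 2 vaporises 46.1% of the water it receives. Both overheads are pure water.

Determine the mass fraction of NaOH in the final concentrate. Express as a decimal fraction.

water in feed = 1860×0.723 = 1344.8 kg/h.
After stage 1: water left = (1−0.323)×1344.8 = 910.42; stream total = 1425.6 kg/h.
After stage 2: water left = (1−0.461)×910.42 = 490.71; final concentrate = 1005.9 kg/h.
NaOH fraction = 515.22/1005.9 = 0.512.

0.512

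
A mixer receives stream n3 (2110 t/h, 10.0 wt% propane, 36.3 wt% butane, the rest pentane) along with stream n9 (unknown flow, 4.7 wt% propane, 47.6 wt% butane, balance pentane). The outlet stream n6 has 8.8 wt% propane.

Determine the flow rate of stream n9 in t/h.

Let n9 be the unknown flow. Total out = 2110 + n9.
propane balance: 211 + 0.047·n9 = 0.088·(2110 + n9)
(0.047 − 0.088)·n9 = 0.088×2110 − 211 = -25.32
n9 = -25.32 / -0.041 = 617.56 t/h

617.6 t/h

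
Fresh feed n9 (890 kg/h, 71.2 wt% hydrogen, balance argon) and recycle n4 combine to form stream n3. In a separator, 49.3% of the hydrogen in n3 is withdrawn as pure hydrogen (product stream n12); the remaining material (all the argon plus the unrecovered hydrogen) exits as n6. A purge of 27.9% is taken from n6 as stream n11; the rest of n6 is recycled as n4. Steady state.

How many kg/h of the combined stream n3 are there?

1917 kg/h

argon enters only via n9 and leaves only via the purge: 890×0.288 = 0.279×(argon in n6), and the separator passes all argon, so argon in n3 = argon in n6 = 918.71 kg/h.
hydrogen in n3: m_A = 890×0.712 + (1−0.279)·(1−0.493)·m_A, so m_A = 633.68/0.6345 = 998.78 kg/h.
n3 = 998.78 + 918.71 = 1917.5 kg/h.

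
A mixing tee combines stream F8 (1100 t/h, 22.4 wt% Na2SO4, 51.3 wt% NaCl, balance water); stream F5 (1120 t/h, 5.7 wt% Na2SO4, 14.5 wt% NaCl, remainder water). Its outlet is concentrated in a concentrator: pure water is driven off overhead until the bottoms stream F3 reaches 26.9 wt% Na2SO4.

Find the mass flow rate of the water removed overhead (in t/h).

Na2SO4 entering = 1100×0.224 + 1120×0.057 = 310.24 t/h.
All Na2SO4 reports to F3, so F3 = 310.24/0.269 = 1153.3 t/h.
Total feed = 2220 t/h; overhead = 2220 − 1153.3 = 1066.7 t/h.

1067 t/h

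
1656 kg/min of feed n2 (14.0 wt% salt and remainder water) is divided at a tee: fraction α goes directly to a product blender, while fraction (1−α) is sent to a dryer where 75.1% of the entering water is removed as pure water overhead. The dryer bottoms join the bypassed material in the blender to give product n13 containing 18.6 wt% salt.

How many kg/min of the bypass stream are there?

1022 kg/min

All 1656×0.140 = 231.84 kg/min of salt reaches n13, so n13 = 231.84/0.186 = 1246.5 kg/min and vapour = 409.55 kg/min.
The evaporator receives (1−α)·1656 of feed at 0.860 water and removes 0.751 of that water:
0.751×0.860×(1−α)×1656 = 409.55
(1−α) = 409.55/1069.5 = 0.3829;  α = 0.6171.
Bypass flow = 0.6171×1656 = 1021.9 kg/min.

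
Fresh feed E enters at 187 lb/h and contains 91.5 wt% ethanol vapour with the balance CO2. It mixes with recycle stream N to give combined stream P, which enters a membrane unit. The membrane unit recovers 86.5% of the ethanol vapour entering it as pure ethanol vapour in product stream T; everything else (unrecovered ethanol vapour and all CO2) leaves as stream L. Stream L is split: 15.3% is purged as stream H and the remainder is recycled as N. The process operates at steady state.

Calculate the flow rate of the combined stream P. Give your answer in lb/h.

297.1 lb/h

CO2 enters only via E and leaves only via the purge: 187×0.085 = 0.153×(CO2 in L), and the membrane unit passes all CO2, so CO2 in P = CO2 in L = 103.89 lb/h.
ethanol vapour in P: m_A = 187×0.915 + (1−0.153)·(1−0.865)·m_A, so m_A = 171.11/0.8857 = 193.2 lb/h.
P = 193.2 + 103.89 = 297.08 lb/h.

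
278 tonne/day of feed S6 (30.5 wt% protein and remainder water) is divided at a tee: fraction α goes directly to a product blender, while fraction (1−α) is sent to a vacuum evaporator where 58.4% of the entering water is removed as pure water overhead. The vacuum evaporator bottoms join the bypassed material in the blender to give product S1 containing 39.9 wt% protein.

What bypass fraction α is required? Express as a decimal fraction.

0.420

All 278×0.305 = 84.79 tonne/day of protein reaches S1, so S1 = 84.79/0.399 = 212.51 tonne/day and vapour = 65.494 tonne/day.
The evaporator receives (1−α)·278 of feed at 0.695 water and removes 0.584 of that water:
0.584×0.695×(1−α)×278 = 65.494
(1−α) = 65.494/112.83 = 0.5804;  α = 0.4196.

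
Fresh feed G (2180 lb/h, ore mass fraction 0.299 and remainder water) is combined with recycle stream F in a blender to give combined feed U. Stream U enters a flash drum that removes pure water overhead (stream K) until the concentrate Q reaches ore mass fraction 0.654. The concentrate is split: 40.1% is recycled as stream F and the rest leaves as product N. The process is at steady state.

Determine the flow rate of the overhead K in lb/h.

1183 lb/h

Overall ore balance (none leaves overhead): ore in fresh feed = ore in product, i.e. 2180×0.299 = (1−0.401)·Q·0.654.
Q = 651.82/(0.654×0.599) = 1663.9 lb/h.
Recycle F = 0.401×1663.9 = 667.22 lb/h.
Combined feed U = 2180 + 667.22 = 2847.2 lb/h.
Overhead K = U − Q = 2847.2 − 1663.9 = 1183.3 lb/h.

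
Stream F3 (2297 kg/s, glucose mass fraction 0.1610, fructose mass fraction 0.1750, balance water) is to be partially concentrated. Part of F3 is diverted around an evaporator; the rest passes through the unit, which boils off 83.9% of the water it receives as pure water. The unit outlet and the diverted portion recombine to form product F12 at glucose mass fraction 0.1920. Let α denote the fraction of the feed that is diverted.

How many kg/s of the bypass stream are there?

All 2297×0.161 = 369.82 kg/s of glucose reaches F12, so F12 = 369.82/0.192 = 1926.1 kg/s and vapour = 370.87 kg/s.
The evaporator receives (1−α)·2297 of feed at 0.664 water and removes 0.839 of that water:
0.839×0.664×(1−α)×2297 = 370.87
(1−α) = 370.87/1279.6 = 0.2898;  α = 0.7102.
Bypass flow = 0.7102×2297 = 1631.3 kg/s.

1631 kg/s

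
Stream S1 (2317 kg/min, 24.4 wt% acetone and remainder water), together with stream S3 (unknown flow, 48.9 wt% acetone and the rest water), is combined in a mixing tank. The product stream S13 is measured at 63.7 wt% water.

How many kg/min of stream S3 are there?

Let S3 be the unknown flow. Total out = 2317 + S3.
water balance: 1751.7 + 0.511·S3 = 0.637·(2317 + S3)
(0.511 − 0.637)·S3 = 0.637×2317 − 1751.7 = -275.72
S3 = -275.72 / -0.126 = 2188.3 kg/min

2188 kg/min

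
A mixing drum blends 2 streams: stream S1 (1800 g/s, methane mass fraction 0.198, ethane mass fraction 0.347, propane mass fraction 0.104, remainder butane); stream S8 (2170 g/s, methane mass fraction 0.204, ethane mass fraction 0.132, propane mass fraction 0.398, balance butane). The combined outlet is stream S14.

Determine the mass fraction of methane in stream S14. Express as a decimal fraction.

Total flow out = 1800 + 2170 = 3970 g/s.
methane in = 1800×0.198 + 2170×0.204 = 799.08 g/s.
methane mass fraction in S14 = 799.08/3970 = 0.201.

0.201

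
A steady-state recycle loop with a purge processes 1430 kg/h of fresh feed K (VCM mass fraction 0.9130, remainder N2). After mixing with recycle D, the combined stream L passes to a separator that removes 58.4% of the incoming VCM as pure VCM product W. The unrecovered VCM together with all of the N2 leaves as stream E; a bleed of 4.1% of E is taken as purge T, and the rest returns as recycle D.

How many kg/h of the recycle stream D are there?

N2 enters only via K and leaves only via the purge: 1430×0.087 = 0.041×(N2 in E), and the separator passes all N2, so N2 in L = N2 in E = 3034.4 kg/h.
VCM in L: m_A = 1430×0.913 + (1−0.041)·(1−0.584)·m_A, so m_A = 1305.6/0.6011 = 2172.2 kg/h.
E = (1−0.584)×2172.2 + 3034.4 = 3938 kg/h.
Recycle D = (1−0.041)×3938 = 3776.6 kg/h.

3777 kg/h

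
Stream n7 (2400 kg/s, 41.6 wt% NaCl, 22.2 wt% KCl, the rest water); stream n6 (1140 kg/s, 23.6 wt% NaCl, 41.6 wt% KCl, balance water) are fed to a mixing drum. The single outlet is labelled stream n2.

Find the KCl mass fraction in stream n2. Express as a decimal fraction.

0.2845

Total flow out = 2400 + 1140 = 3540 kg/s.
KCl in = 2400×0.222 + 1140×0.416 = 1007 kg/s.
KCl mass fraction in n2 = 1007/3540 = 0.2845.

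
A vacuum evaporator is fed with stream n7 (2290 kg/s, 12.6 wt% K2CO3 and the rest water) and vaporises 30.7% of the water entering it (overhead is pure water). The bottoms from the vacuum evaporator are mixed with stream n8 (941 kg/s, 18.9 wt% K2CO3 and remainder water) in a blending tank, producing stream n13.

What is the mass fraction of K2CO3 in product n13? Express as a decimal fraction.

0.1782

Vapour removed = 0.307×0.874×2290 = 614.45 kg/s; concentrate = 1675.6 kg/s.
K2CO3 reaching the mixer = 288.54 (from concentrate) + 941×0.189 = 466.39 kg/s.
Product flow = 1675.6 + 941 = 2616.6 kg/s; K2CO3 fraction = 0.1782.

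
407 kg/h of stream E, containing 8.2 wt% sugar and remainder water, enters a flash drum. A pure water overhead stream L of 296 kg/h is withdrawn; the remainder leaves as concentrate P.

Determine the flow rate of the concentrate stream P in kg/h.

111 kg/h

Concentrate = 407 − 296 = 111 kg/h.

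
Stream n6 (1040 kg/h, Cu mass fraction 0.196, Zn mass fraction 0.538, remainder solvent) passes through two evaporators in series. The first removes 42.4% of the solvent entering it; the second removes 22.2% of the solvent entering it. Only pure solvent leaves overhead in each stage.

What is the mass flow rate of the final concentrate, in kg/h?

solvent in feed = 1040×0.266 = 276.64 kg/h.
After stage 1: solvent left = (1−0.424)×276.64 = 159.34; stream total = 922.7 kg/h.
After stage 2: solvent left = (1−0.222)×159.34 = 123.97; final concentrate = 887.33 kg/h.

887.3 kg/h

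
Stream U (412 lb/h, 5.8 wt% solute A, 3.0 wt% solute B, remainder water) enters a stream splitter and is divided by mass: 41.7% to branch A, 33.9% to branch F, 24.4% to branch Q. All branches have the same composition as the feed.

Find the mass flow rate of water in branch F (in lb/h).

Branch F total = 0.339×412 = 139.67 lb/h.
water in F = 0.912×139.67 = 127.38 lb/h.

127.4 lb/h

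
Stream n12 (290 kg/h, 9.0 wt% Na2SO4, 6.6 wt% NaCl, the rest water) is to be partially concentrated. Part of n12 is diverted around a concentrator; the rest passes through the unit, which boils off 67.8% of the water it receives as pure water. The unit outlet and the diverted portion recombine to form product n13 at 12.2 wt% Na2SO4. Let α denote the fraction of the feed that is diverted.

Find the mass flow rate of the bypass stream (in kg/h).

All 290×0.090 = 26.1 kg/h of Na2SO4 reaches n13, so n13 = 26.1/0.122 = 213.93 kg/h and vapour = 76.066 kg/h.
The evaporator receives (1−α)·290 of feed at 0.844 water and removes 0.678 of that water:
0.678×0.844×(1−α)×290 = 76.066
(1−α) = 76.066/165.95 = 0.4584;  α = 0.5416.
Bypass flow = 0.5416×290 = 157.07 kg/h.

157.1 kg/h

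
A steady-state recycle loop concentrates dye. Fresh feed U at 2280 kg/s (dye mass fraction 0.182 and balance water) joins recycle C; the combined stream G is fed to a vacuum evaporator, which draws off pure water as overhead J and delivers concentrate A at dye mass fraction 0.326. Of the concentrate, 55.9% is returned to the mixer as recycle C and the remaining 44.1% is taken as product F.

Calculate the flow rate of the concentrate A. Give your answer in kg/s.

2886 kg/s

Overall dye balance (none leaves overhead): dye in fresh feed = dye in product, i.e. 2280×0.182 = (1−0.559)·A·0.326.
A = 414.96/(0.326×0.441) = 2886.4 kg/s.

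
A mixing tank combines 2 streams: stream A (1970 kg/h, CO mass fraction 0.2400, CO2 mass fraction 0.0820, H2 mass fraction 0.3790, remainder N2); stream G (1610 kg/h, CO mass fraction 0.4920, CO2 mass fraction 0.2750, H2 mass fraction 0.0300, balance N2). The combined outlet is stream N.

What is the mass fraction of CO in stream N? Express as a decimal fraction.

Total flow out = 1970 + 1610 = 3580 kg/h.
CO in = 1970×0.240 + 1610×0.492 = 1264.9 kg/h.
CO mass fraction in N = 1264.9/3580 = 0.3533.

0.3533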